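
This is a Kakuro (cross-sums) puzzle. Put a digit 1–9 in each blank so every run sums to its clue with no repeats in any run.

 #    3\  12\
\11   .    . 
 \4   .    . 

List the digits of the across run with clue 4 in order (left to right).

4 in 2 cells must be {1,3}; 3 in 2 cells must be {1,2}.
The 11 across and the 3 down share only 2, so R1C1 = 2.
R1C2 = 11 − 2 = 9 completes the 11 across.
R2C1 = 3 − 2 = 1 completes the 3 down.
R2C2 = 4 − 1 = 3 completes the 4 across.

1, 3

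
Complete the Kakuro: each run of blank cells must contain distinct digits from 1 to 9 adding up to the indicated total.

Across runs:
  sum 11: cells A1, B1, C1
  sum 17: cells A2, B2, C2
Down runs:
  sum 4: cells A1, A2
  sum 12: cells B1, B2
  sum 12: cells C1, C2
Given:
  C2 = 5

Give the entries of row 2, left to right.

4 in 2 cells must be {1,3}.
C1 = 12 − 5 = 7 completes the 12 down.
A2 = 3: the only remaining digit allowed by both the 17 across and the 4 down.
B2 = 17 − 8 = 9 completes the 17 across.
A1 = 4 − 3 = 1 completes the 4 down.
B1 = 11 − 8 = 3 completes the 11 across.

3, 9, 5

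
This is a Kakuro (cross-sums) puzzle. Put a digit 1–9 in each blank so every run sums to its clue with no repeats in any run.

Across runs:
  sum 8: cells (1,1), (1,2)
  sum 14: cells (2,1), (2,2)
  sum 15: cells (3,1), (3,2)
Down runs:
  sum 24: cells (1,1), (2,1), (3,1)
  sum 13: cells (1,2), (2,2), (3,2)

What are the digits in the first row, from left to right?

7 1

24 in 3 cells must be {7,8,9}.
The 8 across and the 24 down share only 7, so (1,1) = 7.
(1,2) = 8 − 7 = 1 completes the 8 across.
Nothing is forced directly, so branch on (2,1), whose candidates are 8 or 9. If (2,1) = 8: then (2,2) would have to be in {6} for the 14 across but in {3,4,5,7,8,9} for the 13 down — contradiction. So (2,1) = 9.
(2,2) = 14 − 9 = 5 completes the 14 across.
(3,1) = 24 − 16 = 8 completes the 24 down.
(3,2) = 15 − 8 = 7 completes the 15 across.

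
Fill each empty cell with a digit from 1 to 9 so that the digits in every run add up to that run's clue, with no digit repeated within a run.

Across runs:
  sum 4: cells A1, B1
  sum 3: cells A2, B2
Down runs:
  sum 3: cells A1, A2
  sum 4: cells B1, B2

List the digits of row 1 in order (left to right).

4 in 2 cells must be {1,3}; 3 in 2 cells must be {1,2}.
The 4 across and the 3 down share only 1, so A1 = 1.
B1 = 4 − 1 = 3 completes the 4 across.
A2 = 3 − 1 = 2 completes the 3 down.
B2 = 3 − 2 = 1 completes the 3 across.

1 3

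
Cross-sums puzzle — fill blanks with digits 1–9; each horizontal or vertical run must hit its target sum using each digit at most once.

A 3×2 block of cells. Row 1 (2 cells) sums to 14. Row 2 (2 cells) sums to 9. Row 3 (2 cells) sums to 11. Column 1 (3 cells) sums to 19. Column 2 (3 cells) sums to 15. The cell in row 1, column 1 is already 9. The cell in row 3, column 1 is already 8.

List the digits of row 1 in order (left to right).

9 5

(1,2) = 14 − 9 = 5 completes the 14 across.
(2,1) = 19 − 17 = 2 completes the 19 down.
(2,2) = 9 − 2 = 7 completes the 9 across.
(3,2) = 11 − 8 = 3 completes the 11 across.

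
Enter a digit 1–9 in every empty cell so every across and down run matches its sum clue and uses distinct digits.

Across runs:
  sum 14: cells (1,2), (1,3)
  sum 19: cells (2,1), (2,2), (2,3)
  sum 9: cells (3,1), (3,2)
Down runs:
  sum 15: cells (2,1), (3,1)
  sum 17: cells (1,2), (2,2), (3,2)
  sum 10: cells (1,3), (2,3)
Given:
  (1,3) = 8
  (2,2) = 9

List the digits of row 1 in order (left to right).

6 8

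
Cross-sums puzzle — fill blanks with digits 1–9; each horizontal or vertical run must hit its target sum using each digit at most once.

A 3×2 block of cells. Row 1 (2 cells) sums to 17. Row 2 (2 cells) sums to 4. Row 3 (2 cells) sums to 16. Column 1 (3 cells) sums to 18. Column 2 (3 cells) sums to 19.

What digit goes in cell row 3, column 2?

7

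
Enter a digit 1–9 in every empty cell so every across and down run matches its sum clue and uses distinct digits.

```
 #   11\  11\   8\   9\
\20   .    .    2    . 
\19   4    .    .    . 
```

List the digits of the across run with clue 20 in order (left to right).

R1C1 = 11 − 4 = 7 completes the 11 down.
R2C3 = 8 − 2 = 6 completes the 8 down.
Nothing is forced directly, so branch on R2C2, whose candidates are 2 or 7 or 8. If R2C2 = 2: then R1C2 would have to be in {3,5,6,8} for the 20 across but in {9} for the 11 down — contradiction. If R2C2 = 7: then R1C2 would have to be in {3,5,6,8} for the 20 across but in {4} for the 11 down — contradiction. So R2C2 = 8.
R1C2 = 11 − 8 = 3 completes the 11 down.
R1C4 = 20 − 12 = 8 completes the 20 across.
R2C4 = 19 − 18 = 1 completes the 19 across.

7, 3, 2, 8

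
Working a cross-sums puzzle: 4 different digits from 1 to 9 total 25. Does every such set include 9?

No

Counterexample: {4,6,7,8} sums to 25 without using 9.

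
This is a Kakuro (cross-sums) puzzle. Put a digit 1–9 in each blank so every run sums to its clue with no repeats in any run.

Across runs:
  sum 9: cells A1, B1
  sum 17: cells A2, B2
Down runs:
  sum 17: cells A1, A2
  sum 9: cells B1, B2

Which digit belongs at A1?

17 in 2 cells must be {8,9}.
The 9 across and the 17 down share only 8, so A1 = 8.
B1 = 9 − 8 = 1 completes the 9 across.
A2 = 17 − 8 = 9 completes the 17 down.
B2 = 17 − 9 = 8 completes the 17 across.

8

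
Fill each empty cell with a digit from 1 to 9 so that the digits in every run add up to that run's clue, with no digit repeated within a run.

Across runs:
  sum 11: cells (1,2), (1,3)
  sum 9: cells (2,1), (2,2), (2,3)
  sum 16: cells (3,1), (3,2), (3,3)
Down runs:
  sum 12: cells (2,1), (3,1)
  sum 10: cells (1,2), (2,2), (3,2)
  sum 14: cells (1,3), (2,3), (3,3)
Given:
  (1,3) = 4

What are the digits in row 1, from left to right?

(1,2) = 11 − 4 = 7 completes the 11 across.
Nothing is forced directly, so branch on (2,3), whose candidates are 1 or 2 or 3. If (2,3) = 1: that forces (2,2) = 2, (3,2) = 1, (3,3) = 9, after which (2,1) would have to be in {6} for the 9 across but in {3,4,5,7,8,9} for the 12 down — contradiction. If (2,3) = 2: that forces (2,2) = 1, (3,2) = 2, (3,3) = 8, after which (2,1) would have to be in {6} for the 9 across but in {3,4,5,7,8,9} for the 12 down — contradiction. So (2,3) = 3.
(3,3) = 14 − 7 = 7 completes the 14 down.
Given what's placed, (3,2) must be 1 to fit the 16 across and 10 down.
(2,2) = 10 − 8 = 2 completes the 10 down.
(3,1) = 16 − 8 = 8 completes the 16 across.
(2,1) = 9 − 5 = 4 completes the 9 across.

7 4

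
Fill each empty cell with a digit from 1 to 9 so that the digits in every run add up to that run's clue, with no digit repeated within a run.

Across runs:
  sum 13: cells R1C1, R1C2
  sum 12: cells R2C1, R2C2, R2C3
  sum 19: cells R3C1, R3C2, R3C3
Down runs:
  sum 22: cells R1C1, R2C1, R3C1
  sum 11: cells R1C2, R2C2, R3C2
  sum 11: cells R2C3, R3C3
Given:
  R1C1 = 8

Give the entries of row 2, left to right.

R1C2 = 13 − 8 = 5 completes the 13 across.
Nothing is forced directly, so branch on R2C1, whose candidates are 5 or 9. If R2C1 = 9: that forces R2C2 = 2, after which R2C3 would have to be in {1} for the 12 across but in {2,3,4,5,6,7,8,9} for the 11 down — contradiction. So R2C1 = 5.
Given what's placed, R2C2 must be 4 to fit the 12 across and 11 down.
R2C3 = 12 − 9 = 3 completes the 12 across.
R3C1 = 22 − 13 = 9 completes the 22 down.
R3C2 = 11 − 9 = 2 completes the 11 down.
R3C3 = 19 − 11 = 8 completes the 19 across.

5 4 3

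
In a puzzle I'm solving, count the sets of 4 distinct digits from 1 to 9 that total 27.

3

4 distinct digits from 1–9 sum between 10 and 30.
Enumerating: {3,7,8,9}, {4,6,8,9}, {5,6,7,9}.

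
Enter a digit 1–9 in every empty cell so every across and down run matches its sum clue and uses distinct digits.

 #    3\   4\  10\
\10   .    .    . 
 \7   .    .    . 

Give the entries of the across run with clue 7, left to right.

2 1 4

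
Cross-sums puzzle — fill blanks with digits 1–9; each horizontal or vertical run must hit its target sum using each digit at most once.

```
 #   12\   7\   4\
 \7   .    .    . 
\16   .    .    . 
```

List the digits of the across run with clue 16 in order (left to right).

7 in 3 cells must be {1,2,4}; 4 in 2 cells must be {1,3}.
The 7 across and the 12 down share only 4, so R1C1 = 4.
Given what's placed, R1C3 must be 1 to fit the 7 across and 4 down.
R2C1 = 12 − 4 = 8 completes the 12 down.
R2C3 = 4 − 1 = 3 completes the 4 down.
R1C2 = 7 − 5 = 2 completes the 7 across.
R2C2 = 16 − 11 = 5 completes the 16 across.

8 5 3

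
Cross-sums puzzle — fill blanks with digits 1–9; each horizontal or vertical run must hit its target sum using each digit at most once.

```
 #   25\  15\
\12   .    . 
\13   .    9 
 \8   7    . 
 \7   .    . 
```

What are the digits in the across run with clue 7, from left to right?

5 2

R1C2 = 3: the only remaining digit allowed by both the 12 across and the 15 down.
R2C1 = 13 − 9 = 4 completes the 13 across.
R3C2 = 8 − 7 = 1 completes the 8 across.
R4C2 = 15 − 13 = 2 completes the 15 down.
R1C1 = 12 − 3 = 9 completes the 12 across.
R4C1 = 7 − 2 = 5 completes the 7 across.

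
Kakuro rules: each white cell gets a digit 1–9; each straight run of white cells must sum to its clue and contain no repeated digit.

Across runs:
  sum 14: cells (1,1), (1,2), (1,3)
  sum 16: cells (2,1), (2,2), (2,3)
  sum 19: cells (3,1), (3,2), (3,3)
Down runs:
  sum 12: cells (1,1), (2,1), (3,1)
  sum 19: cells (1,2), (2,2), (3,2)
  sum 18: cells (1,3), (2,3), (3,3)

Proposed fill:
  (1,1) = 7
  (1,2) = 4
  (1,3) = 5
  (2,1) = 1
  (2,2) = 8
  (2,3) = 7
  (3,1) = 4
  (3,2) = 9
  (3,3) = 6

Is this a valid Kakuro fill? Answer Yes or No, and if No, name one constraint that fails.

No — the across run (1,1)–(1,3) sums to 16, not 14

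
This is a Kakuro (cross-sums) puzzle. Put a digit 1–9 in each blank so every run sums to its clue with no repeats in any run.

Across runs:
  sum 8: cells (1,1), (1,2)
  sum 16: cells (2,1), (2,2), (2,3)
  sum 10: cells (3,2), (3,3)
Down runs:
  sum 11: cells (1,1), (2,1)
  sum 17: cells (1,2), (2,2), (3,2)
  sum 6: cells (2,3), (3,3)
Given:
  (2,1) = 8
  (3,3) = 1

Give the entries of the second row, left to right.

(1,1) = 11 − 8 = 3 completes the 11 down.
(1,2) = 8 − 3 = 5 completes the 8 across.
Given what's placed, (2,2) must be 3 to fit the 16 across and 17 down.
(2,3) = 16 − 11 = 5 completes the 16 across.
(3,2) = 10 − 1 = 9 completes the 10 across.

8 3 5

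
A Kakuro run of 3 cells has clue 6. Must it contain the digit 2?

Yes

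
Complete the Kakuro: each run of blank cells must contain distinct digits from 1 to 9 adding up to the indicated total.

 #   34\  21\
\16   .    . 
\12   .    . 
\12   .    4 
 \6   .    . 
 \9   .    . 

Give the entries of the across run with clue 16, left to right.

9 7

16 in 2 cells must be {7,9}; 34 in 5 cells must be {4,6,7,8,9}.
R3C1 = 12 − 4 = 8 completes the 12 across.
Given what's placed, R4C1 must be 4 to fit the 6 across and 34 down.
R4C2 = 6 − 4 = 2 completes the 6 across.
Nothing is forced directly, so branch on R1C1, whose candidates are 7 or 9. If R1C1 = 7: that forces R1C2 = 9, R2C1 = 9, after which R2C2 would have to be in {3} for the 12 across but in {1,5} for the 21 down — contradiction. So R1C1 = 9.
R1C2 = 16 − 9 = 7 completes the 16 across.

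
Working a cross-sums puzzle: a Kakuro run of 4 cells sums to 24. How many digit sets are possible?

8

4 distinct digits from 1–9 sum between 10 and 30.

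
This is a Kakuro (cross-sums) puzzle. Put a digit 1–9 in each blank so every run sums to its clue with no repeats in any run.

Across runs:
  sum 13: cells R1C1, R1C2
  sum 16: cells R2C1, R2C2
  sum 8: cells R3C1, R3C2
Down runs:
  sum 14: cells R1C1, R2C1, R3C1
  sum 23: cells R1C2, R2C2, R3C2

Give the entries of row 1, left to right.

5 8

16 in 2 cells must be {7,9}; 23 in 3 cells must be {6,8,9}.
The 16 across and the 23 down share only 9, so R2C2 = 9.
Given what's placed, R3C2 must be 6 to fit the 8 across and 23 down.
R1C2 = 23 − 15 = 8 completes the 23 down.
R2C1 = 16 − 9 = 7 completes the 16 across.
R3C1 = 8 − 6 = 2 completes the 8 across.
R1C1 = 13 − 8 = 5 completes the 13 across.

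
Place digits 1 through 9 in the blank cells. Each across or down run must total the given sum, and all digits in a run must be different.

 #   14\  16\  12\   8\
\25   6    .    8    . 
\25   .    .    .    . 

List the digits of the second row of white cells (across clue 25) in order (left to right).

16 in 2 cells must be {7,9}.
R2C1 = 14 − 6 = 8 completes the 14 down.
R2C3 = 12 − 8 = 4 completes the 12 down.
Given what's placed, R2C2 must be 7 to fit the 25 across and 16 down.
R2C4 = 25 − 19 = 6 completes the 25 across.
R1C2 = 16 − 7 = 9 completes the 16 down.
R1C4 = 25 − 23 = 2 completes the 25 across.

8 7 4 6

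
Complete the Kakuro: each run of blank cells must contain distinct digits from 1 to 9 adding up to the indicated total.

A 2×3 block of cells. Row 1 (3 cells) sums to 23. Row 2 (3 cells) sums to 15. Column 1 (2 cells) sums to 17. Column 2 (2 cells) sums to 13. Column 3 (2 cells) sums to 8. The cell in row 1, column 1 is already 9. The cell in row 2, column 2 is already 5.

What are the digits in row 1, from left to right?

9, 8, 6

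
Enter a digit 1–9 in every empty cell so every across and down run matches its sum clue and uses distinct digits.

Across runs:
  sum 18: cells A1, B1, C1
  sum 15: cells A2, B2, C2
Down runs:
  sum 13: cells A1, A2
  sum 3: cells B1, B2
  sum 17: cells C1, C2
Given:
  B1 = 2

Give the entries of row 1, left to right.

3 in 2 cells must be {1,2}; 17 in 2 cells must be {8,9}.
Given what's placed, C1 must be 9 to fit the 18 across and 17 down.
B2 = 3 − 2 = 1 completes the 3 down.
C2 = 17 − 9 = 8 completes the 17 down.
A1 = 18 − 11 = 7 completes the 18 across.
A2 = 15 − 9 = 6 completes the 15 across.

7 2 9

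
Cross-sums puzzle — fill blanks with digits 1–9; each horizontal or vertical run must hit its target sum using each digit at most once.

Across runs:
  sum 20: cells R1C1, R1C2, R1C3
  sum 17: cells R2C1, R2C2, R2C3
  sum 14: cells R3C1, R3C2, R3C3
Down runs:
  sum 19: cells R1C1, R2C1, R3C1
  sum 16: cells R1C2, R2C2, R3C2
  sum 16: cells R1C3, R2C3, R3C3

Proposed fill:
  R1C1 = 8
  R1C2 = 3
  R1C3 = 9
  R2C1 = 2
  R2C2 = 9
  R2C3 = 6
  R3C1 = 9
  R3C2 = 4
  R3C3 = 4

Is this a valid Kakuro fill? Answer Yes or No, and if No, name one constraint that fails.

No — the across run R3C1–R3C3 sums to 17, not 14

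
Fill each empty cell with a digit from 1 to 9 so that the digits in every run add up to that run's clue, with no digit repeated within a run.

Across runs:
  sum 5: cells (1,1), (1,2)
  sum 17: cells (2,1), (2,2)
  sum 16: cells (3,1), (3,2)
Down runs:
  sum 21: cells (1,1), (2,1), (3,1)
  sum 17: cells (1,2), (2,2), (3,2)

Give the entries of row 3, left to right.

17 in 2 cells must be {8,9}; 16 in 2 cells must be {7,9}.
The 5 across and the 21 down share only 4, so (1,1) = 4.
(1,2) = 5 − 4 = 1 completes the 5 across.
Given what's placed, (2,2) must be 9 to fit the 17 across and 17 down.
(3,1) = 9: the only remaining digit allowed by both the 16 across and the 21 down.
(3,2) = 16 − 9 = 7 completes the 16 across.
(2,1) = 17 − 9 = 8 completes the 17 across.

9 7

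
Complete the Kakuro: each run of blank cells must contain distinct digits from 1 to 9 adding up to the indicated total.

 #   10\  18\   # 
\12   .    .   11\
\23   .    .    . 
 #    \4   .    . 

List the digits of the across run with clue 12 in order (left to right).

23 in 3 cells must be {6,8,9}; 4 in 2 cells must be {1,3}.
The 4 across and the 11 down share only 3, so R3C3 = 3.
R2C3 = 11 − 3 = 8 completes the 11 down.
R3C2 = 4 − 3 = 1 completes the 4 across.
R2C2 = 9: the only remaining digit allowed by both the 23 across and the 18 down.
R1C2 = 18 − 10 = 8 completes the 18 down.
R2C1 = 23 − 17 = 6 completes the 23 across.
R1C1 = 12 − 8 = 4 completes the 12 across.

4 8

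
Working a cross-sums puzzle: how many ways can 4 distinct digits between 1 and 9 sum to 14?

4 distinct digits from 1–9 sum between 10 and 30.
Enumerating: {1,2,3,8}, {1,2,4,7}, {1,2,5,6}, {1,3,4,6}, {2,3,4,5}.

5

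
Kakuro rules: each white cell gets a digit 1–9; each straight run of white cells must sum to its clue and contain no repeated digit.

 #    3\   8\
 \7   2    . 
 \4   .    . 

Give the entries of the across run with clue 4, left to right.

1 3

4 in 2 cells must be {1,3}; 3 in 2 cells must be {1,2}.
R1C2 = 7 − 2 = 5 completes the 7 across.
R2C1 = 3 − 2 = 1 completes the 3 down.
R2C2 = 4 − 1 = 3 completes the 4 across.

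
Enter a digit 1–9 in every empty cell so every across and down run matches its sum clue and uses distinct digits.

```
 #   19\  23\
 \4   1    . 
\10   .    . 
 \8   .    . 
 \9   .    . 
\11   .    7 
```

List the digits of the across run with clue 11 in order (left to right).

4 7

4 in 2 cells must be {1,3}.
R1C2 = 4 − 1 = 3 completes the 4 across.
R5C1 = 11 − 7 = 4 completes the 11 across.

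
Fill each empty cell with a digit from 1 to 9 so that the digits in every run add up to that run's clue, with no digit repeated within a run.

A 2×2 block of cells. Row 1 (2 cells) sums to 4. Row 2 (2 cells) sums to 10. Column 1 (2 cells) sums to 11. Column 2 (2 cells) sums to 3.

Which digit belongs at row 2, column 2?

4 in 2 cells must be {1,3}; 3 in 2 cells must be {1,2}.
The 4 across and the 11 down share only 3, so (1,1) = 3.
(1,2) = 4 − 3 = 1 completes the 4 across.
(2,1) = 11 − 3 = 8 completes the 11 down.
(2,2) = 10 − 8 = 2 completes the 10 across.

2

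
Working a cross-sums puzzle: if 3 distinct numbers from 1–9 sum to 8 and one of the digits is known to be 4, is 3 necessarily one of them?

Yes

The only way to make 8 from 3 distinct digits under that restriction is {1,3,4}, which contains 3.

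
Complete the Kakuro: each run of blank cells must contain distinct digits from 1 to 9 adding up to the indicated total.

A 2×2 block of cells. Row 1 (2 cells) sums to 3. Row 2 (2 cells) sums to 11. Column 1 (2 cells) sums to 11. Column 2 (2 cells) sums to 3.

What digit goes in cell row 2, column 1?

9

3 in 2 cells must be {1,2}.
The 3 across and the 11 down share only 2, so (1,1) = 2.
(1,2) = 3 − 2 = 1 completes the 3 across.
(2,1) = 11 − 2 = 9 completes the 11 down.
(2,2) = 11 − 9 = 2 completes the 11 across.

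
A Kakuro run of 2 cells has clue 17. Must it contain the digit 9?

Yes

The only way to make 17 from 2 distinct digits is {8,9}, which contains 9.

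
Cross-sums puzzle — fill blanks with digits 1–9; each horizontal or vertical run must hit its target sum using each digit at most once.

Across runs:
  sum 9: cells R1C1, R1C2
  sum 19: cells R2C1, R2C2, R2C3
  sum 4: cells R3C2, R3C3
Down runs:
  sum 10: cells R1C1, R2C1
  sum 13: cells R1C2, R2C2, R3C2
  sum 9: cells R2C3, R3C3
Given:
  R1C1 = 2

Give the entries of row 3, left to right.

4 in 2 cells must be {1,3}.
R1C2 = 9 − 2 = 7 completes the 9 across.
R2C1 = 10 − 2 = 8 completes the 10 down.
R3C2 = 1: the only remaining digit allowed by both the 4 across and the 13 down.
R3C3 = 4 − 1 = 3 completes the 4 across.
R2C2 = 13 − 8 = 5 completes the 13 down.
R2C3 = 19 − 13 = 6 completes the 19 across.

1 3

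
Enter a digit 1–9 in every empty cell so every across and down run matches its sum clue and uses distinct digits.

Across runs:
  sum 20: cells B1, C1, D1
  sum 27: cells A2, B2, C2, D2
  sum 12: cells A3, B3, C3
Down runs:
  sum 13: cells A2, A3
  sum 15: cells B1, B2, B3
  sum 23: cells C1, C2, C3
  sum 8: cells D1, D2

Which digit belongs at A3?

4

23 in 3 cells must be {6,8,9}.
Nothing is forced directly, so branch on C3, whose candidates are 6 or 8 or 9. If C3 = 8: then A3 would have to be in {1,3} for the 12 across but in {4,5,6,7,8,9} for the 13 down — contradiction. If C3 = 9: then A3 would have to be in {1,2} for the 12 across but in {4,5,6,7,8,9} for the 13 down — contradiction. So C3 = 6.
Nothing is forced directly, so branch on A3, whose candidates are 4 or 5. If A3 = 5: that forces A2 = 8, C2 = 9, B3 = 1, C1 = 8, B2 = 6, after which D2 would have to be in {4} for the 27 across but in {1,2,3,5,6,7} for the 8 down — contradiction. So A3 = 4.
A2 = 13 − 4 = 9 completes the 13 down.
C2 = 8: the only remaining digit allowed by both the 27 across and the 23 down.
B3 = 12 − 10 = 2 completes the 12 across.
C1 = 23 − 14 = 9 completes the 23 down.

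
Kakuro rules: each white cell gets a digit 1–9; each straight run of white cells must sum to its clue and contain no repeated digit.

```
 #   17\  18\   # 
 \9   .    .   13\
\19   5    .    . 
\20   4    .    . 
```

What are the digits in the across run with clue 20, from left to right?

R1C1 = 17 − 9 = 8 completes the 17 down.
R1C2 = 9 − 8 = 1 completes the 9 across.
R2C2 = 8: the only remaining digit allowed by both the 19 across and the 18 down.
R2C3 = 19 − 13 = 6 completes the 19 across.
R3C2 = 18 − 9 = 9 completes the 18 down.
R3C3 = 20 − 13 = 7 completes the 20 across.

4 9 7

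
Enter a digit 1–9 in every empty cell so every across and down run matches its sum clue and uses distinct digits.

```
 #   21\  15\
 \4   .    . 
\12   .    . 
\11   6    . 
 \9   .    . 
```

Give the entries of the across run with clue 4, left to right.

4 in 2 cells must be {1,3}.
R3C2 = 11 − 6 = 5 completes the 11 across.
Nothing is forced directly, so branch on R1C1, whose candidates are 1 or 3. If R1C1 = 1: that forces R1C2 = 3, after which R2C2 would have to be in {3,4,5,7,8,9} for the 12 across but in {1,6} for the 15 down — contradiction. So R1C1 = 3.
R1C2 = 4 − 3 = 1 completes the 4 across.
Nothing is forced directly, so branch on R2C2, whose candidates are 3 or 7. If R2C2 = 3: then R2C1 would have to be in {9} for the 12 across but in {4,5,7,8} for the 21 down — contradiction. So R2C2 = 7.
R2C1 = 12 − 7 = 5 completes the 12 across.
R4C1 = 21 − 14 = 7 completes the 21 down.
R4C2 = 9 − 7 = 2 completes the 9 across.

3 1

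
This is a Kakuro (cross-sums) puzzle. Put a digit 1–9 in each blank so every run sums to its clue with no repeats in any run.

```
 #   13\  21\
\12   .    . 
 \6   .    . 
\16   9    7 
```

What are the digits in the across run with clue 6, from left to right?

16 in 2 cells must be {7,9}.
R1C1 = 3: the only remaining digit allowed by both the 12 across and the 13 down.
R1C2 = 12 − 3 = 9 completes the 12 across.
R2C1 = 13 − 12 = 1 completes the 13 down.
R2C2 = 6 − 1 = 5 completes the 6 across.

1 5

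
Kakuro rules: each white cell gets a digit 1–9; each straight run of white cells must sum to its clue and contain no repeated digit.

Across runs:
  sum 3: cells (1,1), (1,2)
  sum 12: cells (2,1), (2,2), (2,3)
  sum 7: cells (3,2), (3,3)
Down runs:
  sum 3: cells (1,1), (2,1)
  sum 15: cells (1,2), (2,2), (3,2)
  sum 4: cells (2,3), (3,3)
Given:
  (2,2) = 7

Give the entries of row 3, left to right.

6 1

3 in 2 cells must be {1,2}; 4 in 2 cells must be {1,3}.
Given what's placed, (1,2) must be 2 to fit the 3 across and 15 down.
(3,2) = 15 − 9 = 6 completes the 15 down.
(3,3) = 7 − 6 = 1 completes the 7 across.
(1,1) = 3 − 2 = 1 completes the 3 across.
(2,1) = 3 − 1 = 2 completes the 3 down.
(2,3) = 12 − 9 = 3 completes the 12 across.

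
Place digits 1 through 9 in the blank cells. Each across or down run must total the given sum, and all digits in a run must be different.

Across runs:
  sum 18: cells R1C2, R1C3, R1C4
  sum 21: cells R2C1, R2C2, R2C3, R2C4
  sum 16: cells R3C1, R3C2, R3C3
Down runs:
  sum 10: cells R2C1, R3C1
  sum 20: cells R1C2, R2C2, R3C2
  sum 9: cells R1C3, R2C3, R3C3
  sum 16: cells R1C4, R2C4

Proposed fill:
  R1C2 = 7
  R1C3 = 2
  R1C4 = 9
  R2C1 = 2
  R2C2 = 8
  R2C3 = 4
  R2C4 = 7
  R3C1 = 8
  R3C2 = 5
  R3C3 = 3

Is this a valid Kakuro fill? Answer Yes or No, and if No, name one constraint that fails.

Across: 7+2+9=18; 2+8+4+7=21; 8+5+3=16. Down: 2+8=10; 7+8+5=20; 2+4+3=9; 9+7=16. No digit repeats within any run.

Yes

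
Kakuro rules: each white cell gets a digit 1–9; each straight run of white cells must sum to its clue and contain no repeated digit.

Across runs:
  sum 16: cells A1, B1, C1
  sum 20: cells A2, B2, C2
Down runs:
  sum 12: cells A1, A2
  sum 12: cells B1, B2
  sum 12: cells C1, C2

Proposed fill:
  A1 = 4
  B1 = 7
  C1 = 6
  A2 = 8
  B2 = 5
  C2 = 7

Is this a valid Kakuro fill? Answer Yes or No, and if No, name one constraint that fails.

No — the down run C1–C2 sums to 13, not 12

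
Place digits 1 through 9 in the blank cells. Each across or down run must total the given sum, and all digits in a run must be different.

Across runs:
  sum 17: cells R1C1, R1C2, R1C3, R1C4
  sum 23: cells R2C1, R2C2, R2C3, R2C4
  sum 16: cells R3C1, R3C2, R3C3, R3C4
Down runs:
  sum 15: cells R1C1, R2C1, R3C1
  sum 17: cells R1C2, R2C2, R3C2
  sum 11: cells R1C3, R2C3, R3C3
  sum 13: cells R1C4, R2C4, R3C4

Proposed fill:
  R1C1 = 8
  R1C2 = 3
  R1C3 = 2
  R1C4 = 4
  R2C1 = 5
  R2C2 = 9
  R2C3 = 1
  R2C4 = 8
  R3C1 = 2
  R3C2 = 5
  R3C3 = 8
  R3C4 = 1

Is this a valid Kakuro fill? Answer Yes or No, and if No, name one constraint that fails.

Yes

Across: 8+3+2+4=17; 5+9+1+8=23; 2+5+8+1=16. Down: 8+5+2=15; 3+9+5=17; 2+1+8=11; 4+8+1=13. No digit repeats within any run.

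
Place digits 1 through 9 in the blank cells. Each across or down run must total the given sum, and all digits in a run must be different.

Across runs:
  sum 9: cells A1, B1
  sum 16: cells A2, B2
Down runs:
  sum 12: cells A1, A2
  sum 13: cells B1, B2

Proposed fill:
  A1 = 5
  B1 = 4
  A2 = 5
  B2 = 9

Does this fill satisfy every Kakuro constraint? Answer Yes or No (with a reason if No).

No — the down run A1–A2 sums to 10, not 12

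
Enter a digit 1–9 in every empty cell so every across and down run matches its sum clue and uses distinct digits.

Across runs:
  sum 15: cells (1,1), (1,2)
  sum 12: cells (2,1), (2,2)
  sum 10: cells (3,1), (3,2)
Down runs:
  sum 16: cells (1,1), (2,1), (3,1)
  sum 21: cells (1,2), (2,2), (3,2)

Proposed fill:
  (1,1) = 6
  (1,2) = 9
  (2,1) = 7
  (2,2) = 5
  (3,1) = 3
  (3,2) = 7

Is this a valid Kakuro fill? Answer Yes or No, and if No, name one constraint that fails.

Across: 6+9=15; 7+5=12; 3+7=10. Down: 6+7+3=16; 9+5+7=21. No digit repeats within any run.

Yes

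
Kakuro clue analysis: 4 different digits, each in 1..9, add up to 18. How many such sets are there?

4 distinct digits from 1–9 sum between 10 and 30.

11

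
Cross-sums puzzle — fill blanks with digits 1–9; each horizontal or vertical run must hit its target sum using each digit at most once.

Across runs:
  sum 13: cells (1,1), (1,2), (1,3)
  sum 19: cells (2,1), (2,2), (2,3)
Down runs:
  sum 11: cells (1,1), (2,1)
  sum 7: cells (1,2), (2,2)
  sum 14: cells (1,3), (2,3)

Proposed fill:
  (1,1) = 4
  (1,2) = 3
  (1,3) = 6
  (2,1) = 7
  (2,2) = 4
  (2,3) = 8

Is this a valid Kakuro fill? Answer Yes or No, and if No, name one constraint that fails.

Yes

Across: 4+3+6=13; 7+4+8=19. Down: 4+7=11; 3+4=7; 6+8=14. No digit repeats within any run.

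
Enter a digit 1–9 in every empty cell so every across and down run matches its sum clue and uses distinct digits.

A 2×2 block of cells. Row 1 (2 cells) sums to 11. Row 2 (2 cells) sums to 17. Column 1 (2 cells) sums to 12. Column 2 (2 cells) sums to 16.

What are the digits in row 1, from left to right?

17 in 2 cells must be {8,9}; 16 in 2 cells must be {7,9}.
The 17 across and the 16 down share only 9, so (2,2) = 9.
(1,2) = 16 − 9 = 7 completes the 16 down.
(2,1) = 17 − 9 = 8 completes the 17 across.
(1,1) = 11 − 7 = 4 completes the 11 across.

4, 7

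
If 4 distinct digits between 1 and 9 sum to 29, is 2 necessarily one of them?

No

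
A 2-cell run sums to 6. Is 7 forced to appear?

No

Counterexample: {1,5} sums to 6 without using 7.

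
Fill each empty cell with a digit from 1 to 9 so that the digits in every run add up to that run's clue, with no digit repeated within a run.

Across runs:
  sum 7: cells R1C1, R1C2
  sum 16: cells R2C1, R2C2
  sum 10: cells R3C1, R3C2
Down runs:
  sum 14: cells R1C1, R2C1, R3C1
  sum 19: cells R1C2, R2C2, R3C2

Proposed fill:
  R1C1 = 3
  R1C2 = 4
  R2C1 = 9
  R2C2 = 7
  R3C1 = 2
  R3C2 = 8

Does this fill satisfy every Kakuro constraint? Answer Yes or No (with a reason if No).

Across: 3+4=7; 9+7=16; 2+8=10. Down: 3+9+2=14; 4+7+8=19. No digit repeats within any run.

Yes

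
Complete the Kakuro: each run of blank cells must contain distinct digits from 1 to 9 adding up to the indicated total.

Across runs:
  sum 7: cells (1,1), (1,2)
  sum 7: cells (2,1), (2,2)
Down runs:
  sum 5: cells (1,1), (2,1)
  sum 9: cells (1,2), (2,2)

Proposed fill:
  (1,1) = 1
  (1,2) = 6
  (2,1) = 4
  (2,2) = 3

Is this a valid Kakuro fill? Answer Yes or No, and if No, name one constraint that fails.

Across: 1+6=7; 4+3=7. Down: 1+4=5; 6+3=9. No digit repeats within any run.

Yes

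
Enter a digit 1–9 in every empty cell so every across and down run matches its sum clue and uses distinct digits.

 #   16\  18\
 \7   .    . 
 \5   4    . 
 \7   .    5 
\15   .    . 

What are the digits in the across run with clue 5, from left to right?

R2C2 = 5 − 4 = 1 completes the 5 across.
R3C1 = 7 − 5 = 2 completes the 7 across.
Nothing is forced directly, so branch on R1C1, whose candidates are 1 or 3. If R1C1 = 1: then R1C2 would have to be in {6} for the 7 across but in {3,4,8,9} for the 18 down — contradiction. So R1C1 = 3.
R1C2 = 7 − 3 = 4 completes the 7 across.
R4C1 = 16 − 9 = 7 completes the 16 down.
R4C2 = 15 − 7 = 8 completes the 15 across.

4 1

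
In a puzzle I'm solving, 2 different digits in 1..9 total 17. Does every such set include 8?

Yes

The only way to make 17 from 2 distinct digits is {8,9}, which contains 8.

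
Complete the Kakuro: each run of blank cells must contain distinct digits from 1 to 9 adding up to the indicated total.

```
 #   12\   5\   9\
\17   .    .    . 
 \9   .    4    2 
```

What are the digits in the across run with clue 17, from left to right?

R1C2 = 5 − 4 = 1 completes the 5 down.
R1C3 = 9 − 2 = 7 completes the 9 down.
R2C1 = 9 − 6 = 3 completes the 9 across.
R1C1 = 17 − 8 = 9 completes the 17 across.

9 1 7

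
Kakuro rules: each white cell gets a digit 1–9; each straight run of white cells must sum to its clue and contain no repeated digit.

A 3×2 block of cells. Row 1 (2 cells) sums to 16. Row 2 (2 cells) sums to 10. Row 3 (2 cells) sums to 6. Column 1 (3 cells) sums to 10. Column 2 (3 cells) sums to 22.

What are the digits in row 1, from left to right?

7 9

16 in 2 cells must be {7,9}.
The 16 across and the 10 down share only 7, so (1,1) = 7.
(1,2) = 16 − 7 = 9 completes the 16 across.
Given what's placed, (3,2) must be 5 to fit the 6 across and 22 down.
(2,2) = 22 − 14 = 8 completes the 22 down.
(3,1) = 6 − 5 = 1 completes the 6 across.
(2,1) = 10 − 8 = 2 completes the 10 across.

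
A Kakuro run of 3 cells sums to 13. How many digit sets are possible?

3 distinct digits from 1–9 sum between 6 and 24.

7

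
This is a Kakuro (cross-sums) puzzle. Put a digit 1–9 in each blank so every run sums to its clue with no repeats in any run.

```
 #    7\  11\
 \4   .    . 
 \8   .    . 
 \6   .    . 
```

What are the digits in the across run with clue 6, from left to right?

4 in 2 cells must be {1,3}; 7 in 3 cells must be {1,2,4}.
The 4 across and the 7 down share only 1, so R1C1 = 1.
R1C2 = 4 − 1 = 3 completes the 4 across.
Given what's placed, R2C1 must be 2 to fit the 8 across and 7 down.
R2C2 = 8 − 2 = 6 completes the 8 across.
R3C1 = 7 − 3 = 4 completes the 7 down.
R3C2 = 6 − 4 = 2 completes the 6 across.

4 2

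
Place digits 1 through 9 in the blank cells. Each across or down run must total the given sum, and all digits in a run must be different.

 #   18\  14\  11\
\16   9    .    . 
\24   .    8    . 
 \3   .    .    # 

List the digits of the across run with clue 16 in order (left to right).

9 5 2

24 in 3 cells must be {7,8,9}; 3 in 2 cells must be {1,2}.
R2C1 = 7: the only remaining digit allowed by both the 24 across and the 18 down.
R2C3 = 24 − 15 = 9 completes the 24 across.
R3C1 = 18 − 16 = 2 completes the 18 down.
R3C2 = 3 − 2 = 1 completes the 3 across.
R1C2 = 14 − 9 = 5 completes the 14 down.
R1C3 = 16 − 14 = 2 completes the 16 across.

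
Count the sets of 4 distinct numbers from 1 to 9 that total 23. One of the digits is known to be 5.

4 distinct digits from 1–9 sum between 10 and 30.
Keeping only sets containing 5.
Enumerating: {1,5,8,9}, {2,5,7,9}, {3,5,6,9}, {3,5,7,8}, {4,5,6,8}.

5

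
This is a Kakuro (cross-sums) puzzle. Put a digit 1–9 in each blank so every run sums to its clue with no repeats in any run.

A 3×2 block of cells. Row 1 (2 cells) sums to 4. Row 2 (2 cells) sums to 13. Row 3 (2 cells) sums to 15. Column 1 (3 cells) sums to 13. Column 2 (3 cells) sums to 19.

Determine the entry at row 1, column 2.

4 in 2 cells must be {1,3}.
The 4 across and the 19 down share only 3, so (1,2) = 3.
(1,1) = 4 − 3 = 1 completes the 4 across.
Nothing is forced directly, so branch on (2,2), whose candidates are 7 or 9. If (2,2) = 7: then (2,1) would have to be in {6} for the 13 across but in {3,4,5,7,8,9} for the 13 down — contradiction. So (2,2) = 9.
(2,1) = 13 − 9 = 4 completes the 13 across.
(3,1) = 13 − 5 = 8 completes the 13 down.
(3,2) = 15 − 8 = 7 completes the 15 across.

3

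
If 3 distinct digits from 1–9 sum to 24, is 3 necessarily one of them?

No

The only way to make 24 from 3 distinct digits is {7,8,9}, which does not contain 3.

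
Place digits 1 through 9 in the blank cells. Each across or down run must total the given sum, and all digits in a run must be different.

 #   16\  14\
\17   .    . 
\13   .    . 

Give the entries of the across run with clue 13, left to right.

7, 6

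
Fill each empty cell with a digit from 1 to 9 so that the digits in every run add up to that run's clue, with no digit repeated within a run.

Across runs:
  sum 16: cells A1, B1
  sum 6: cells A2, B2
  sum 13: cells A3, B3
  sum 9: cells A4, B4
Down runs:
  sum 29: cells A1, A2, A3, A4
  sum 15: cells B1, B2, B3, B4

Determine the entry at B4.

2

16 in 2 cells must be {7,9}; 29 in 4 cells must be {5,7,8,9}.
Only 5 fits A2 under both its across sum 6 and down sum 29.
B2 = 6 − 5 = 1 completes the 6 across.
Nothing is forced directly, so branch on A4, whose candidates are 7 or 8. If A4 = 8: then B4 would have to be in {1} for the 9 across but in {2,3,4,5,6,7,8,9} for the 15 down — contradiction. So A4 = 7.
A1 = 9: the only remaining digit allowed by both the 16 across and the 29 down.
B1 = 16 − 9 = 7 completes the 16 across.
A3 = 29 − 21 = 8 completes the 29 down.
B3 = 13 − 8 = 5 completes the 13 across.
B4 = 9 − 7 = 2 completes the 9 across.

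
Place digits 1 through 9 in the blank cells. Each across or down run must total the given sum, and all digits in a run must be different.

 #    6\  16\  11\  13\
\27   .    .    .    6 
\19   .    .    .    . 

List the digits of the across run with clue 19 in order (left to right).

1 9 2 7

16 in 2 cells must be {7,9}.
R2C4 = 13 − 6 = 7 completes the 13 down.
Given what's placed, R2C2 must be 9 to fit the 19 across and 16 down.
Given what's placed, R2C3 must be 2 to fit the 19 across and 11 down.
R1C2 = 16 − 9 = 7 completes the 16 down.
R1C3 = 11 − 2 = 9 completes the 11 down.
R2C1 = 19 − 18 = 1 completes the 19 across.
R1C1 = 27 − 22 = 5 completes the 27 across.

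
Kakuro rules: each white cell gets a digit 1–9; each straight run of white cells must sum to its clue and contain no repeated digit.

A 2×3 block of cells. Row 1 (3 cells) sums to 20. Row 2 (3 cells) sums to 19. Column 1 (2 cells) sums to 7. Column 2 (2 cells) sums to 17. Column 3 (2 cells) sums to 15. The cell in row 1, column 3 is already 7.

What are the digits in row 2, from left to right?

17 in 2 cells must be {8,9}.
(2,3) = 15 − 7 = 8 completes the 15 down.
Given what's placed, (2,2) must be 9 to fit the 19 across and 17 down.
(1,2) = 17 − 9 = 8 completes the 17 down.
(2,1) = 19 − 17 = 2 completes the 19 across.
(1,1) = 20 − 15 = 5 completes the 20 across.

2 9 8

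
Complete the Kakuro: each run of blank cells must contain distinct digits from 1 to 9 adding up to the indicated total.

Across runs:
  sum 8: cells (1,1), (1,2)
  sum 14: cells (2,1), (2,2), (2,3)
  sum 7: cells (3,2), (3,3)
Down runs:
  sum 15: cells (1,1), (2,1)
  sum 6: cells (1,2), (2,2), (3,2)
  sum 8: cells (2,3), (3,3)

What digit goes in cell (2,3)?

2

6 in 3 cells must be {1,2,3}.
Nothing is forced directly, so branch on (1,1), whose candidates are 6 or 7. If (1,1) = 7: that forces (1,2) = 1, (2,1) = 8, (2,2) = 2, after which (2,3) would have to be in {4} for the 14 across but in {1,2,3,5,6,7} for the 8 down — contradiction. So (1,1) = 6.
(1,2) = 8 − 6 = 2 completes the 8 across.
(2,1) = 15 − 6 = 9 completes the 15 down.
No cell is forced outright now. (2,2) can only be 1 or 3 (the digits allowed by both its 14 across and its 6 down). If (2,2) = 1: then (2,3) would have to be in {4} for the 14 across but in {1,2,3,5,6,7} for the 8 down — contradiction. So (2,2) = 3.
(2,3) = 14 − 12 = 2 completes the 14 across.
(3,2) = 6 − 5 = 1 completes the 6 down.
(3,3) = 7 − 1 = 6 completes the 7 across.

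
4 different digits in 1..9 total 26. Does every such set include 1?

Counterexample: {2,7,8,9} sums to 26 without using 1.

No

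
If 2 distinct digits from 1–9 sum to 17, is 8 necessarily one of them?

The only way to make 17 from 2 distinct digits is {8,9}, which contains 8.

Yes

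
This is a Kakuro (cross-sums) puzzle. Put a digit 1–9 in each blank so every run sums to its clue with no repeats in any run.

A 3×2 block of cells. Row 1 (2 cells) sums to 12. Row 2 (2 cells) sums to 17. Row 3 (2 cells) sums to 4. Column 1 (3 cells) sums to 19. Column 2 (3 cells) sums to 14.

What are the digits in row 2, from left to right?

17 in 2 cells must be {8,9}; 4 in 2 cells must be {1,3}.
The 4 across and the 19 down share only 3, so (3,1) = 3.
(3,2) = 4 − 3 = 1 completes the 4 across.
Given what's placed, (2,1) must be 9 to fit the 17 across and 19 down.
(2,2) = 17 − 9 = 8 completes the 17 across.
(1,1) = 19 − 12 = 7 completes the 19 down.
(1,2) = 12 − 7 = 5 completes the 12 across.

9 8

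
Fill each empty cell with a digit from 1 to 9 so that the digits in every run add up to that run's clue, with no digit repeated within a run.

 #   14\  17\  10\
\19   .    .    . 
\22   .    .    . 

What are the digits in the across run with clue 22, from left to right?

17 in 2 cells must be {8,9}.
Nothing is forced directly, so branch on R1C2, whose candidates are 8 or 9. If R1C2 = 9: that forces R2C2 = 8, R2C3 = 9, after which R1C3 would have to be in {2,3,4,6,7,8} for the 19 across but in {1} for the 10 down — contradiction. So R1C2 = 8.
R2C2 = 17 − 8 = 9 completes the 17 down.
Nothing is forced directly, so branch on R1C1, whose candidates are 5 or 6 or 9. If R1C1 = 5: that forces R1C3 = 6, after which R2C1 would have to be in {5,6,7,8} for the 22 across but in {9} for the 14 down — contradiction. If R1C1 = 6: then R1C3 would have to be in {5} for the 19 across but in {1,2,3,4,6,7,8,9} for the 10 down — contradiction. So R1C1 = 9.
R1C3 = 19 − 17 = 2 completes the 19 across.
R2C1 = 14 − 9 = 5 completes the 14 down.
R2C3 = 22 − 14 = 8 completes the 22 across.

5, 9, 8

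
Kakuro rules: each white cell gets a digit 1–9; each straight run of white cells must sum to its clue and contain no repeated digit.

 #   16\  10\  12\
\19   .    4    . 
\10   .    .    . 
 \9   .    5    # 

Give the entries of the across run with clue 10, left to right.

5, 1, 4

R2C2 = 10 − 9 = 1 completes the 10 down.
R3C1 = 9 − 5 = 4 completes the 9 across.
No cell is forced outright now. R1C1 can only be 7 or 9 (the digits allowed by both its 19 across and its 16 down). If R1C1 = 9: then R1C3 would have to be in {6} for the 19 across but in {3,4,5,7,8,9} for the 12 down — contradiction. So R1C1 = 7.
R1C3 = 19 − 11 = 8 completes the 19 across.
R2C1 = 16 − 11 = 5 completes the 16 down.
R2C3 = 10 − 6 = 4 completes the 10 across.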